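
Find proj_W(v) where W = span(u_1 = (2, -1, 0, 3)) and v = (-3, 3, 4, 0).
proj_W(v) = (-9/7, 9/14, 0, -27/14)

Set up U = [u_1 | ... | u_1] ∈ R^(4×1). The projector onto W = col(U) is P = U (U^T U)^(-1) U^T.
Compute U^T U =
  [14],
and U^T v = (-9).
Solve U^T U · c = U^T v for the coefficients: c = (-9/14). The projection is proj_W(v) = U c.
Check: (v - proj_W(v)) · u_1 = 0  (should be 0).
Result: proj_W(v) = (-9/7, 9/14, 0, -27/14).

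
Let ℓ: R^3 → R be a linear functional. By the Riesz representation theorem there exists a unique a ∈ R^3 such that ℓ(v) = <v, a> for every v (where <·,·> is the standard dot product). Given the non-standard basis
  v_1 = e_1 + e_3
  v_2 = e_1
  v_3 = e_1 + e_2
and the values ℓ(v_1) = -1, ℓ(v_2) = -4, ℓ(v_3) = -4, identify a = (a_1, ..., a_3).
a = (-4, 0, 3)

Write a = (a_1, ..., a_3) in the standard basis. For each basis vector v_i, ℓ(v_i) = <v_i, a> is a linear equation in the a_j's. Collect the n equations into a matrix system V a = ℓ, where row i of V is v_i (expressed in the standard basis). Since V is invertible (lower-triangular with 1s on the diagonal, up to permutation), solve by back-substitution:
  V =
[[1, 0, 1],
 [1, 0, 0],
 [1, 1, 0]]
  V a = (-1, -4, -4)
Solving gives a = (-4, 0, 3).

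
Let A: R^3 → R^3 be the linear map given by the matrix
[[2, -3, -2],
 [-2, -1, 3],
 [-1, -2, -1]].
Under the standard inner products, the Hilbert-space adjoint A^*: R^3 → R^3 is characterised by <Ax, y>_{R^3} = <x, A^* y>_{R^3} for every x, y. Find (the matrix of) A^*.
A^* = A^T =
[[2, -2, -1],
 [-3, -1, -2],
 [-2, 3, -1]]

For real matrices with standard dot products, the defining identity <Ax, y> = <x, A^* y> gives (Ax)^T y = x^T (A^*) y, i.e. x^T A^T y = x^T (A^*) y. Since this holds for all x, y, we must have A^* = A^T. Therefore
A^* =
[[2, -2, -1],
 [-3, -1, -2],
 [-2, 3, -1]].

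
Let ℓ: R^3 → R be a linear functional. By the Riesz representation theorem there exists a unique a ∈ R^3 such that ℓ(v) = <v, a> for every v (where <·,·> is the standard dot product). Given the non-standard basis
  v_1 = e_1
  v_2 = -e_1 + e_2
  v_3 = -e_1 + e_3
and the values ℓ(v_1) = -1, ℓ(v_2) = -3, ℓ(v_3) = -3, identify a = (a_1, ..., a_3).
a = (-1, -4, -4)

Write a = (a_1, ..., a_3) in the standard basis. For each basis vector v_i, ℓ(v_i) = <v_i, a> is a linear equation in the a_j's. Collect the n equations into a matrix system V a = ℓ, where row i of V is v_i (expressed in the standard basis). Since V is invertible (lower-triangular with 1s on the diagonal, up to permutation), solve by back-substitution:
  V =
[[1, 0, 0],
 [-1, 1, 0],
 [-1, 0, 1]]
  V a = (-1, -3, -3)
Solving gives a = (-1, -4, -4).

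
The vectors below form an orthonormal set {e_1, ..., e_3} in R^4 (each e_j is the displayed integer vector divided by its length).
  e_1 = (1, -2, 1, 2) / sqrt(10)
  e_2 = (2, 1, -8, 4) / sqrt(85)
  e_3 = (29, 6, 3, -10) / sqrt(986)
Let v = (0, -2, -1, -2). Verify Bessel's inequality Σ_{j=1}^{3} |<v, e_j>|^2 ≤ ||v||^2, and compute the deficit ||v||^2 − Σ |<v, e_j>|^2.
Σ |<v, e_j>|^2 = 5/29; ||v||^2 = 9; deficit = 256/29

Write each e_j = u_j / sqrt(<u_j, u_j>) where u_j is the displayed integer vector. Then <v, e_j> = <v, u_j> / sqrt(<u_j, u_j>), so |<v, e_j>|^2 = <v, u_j>^2 / <u_j, u_j>.
Coefficients: <v, e_1> = -1/sqrt(10), <v, e_2> = -2/sqrt(85), <v, e_3> = 5/sqrt(986).
Square and sum: Σ |<v, e_j>|^2 = 5/29.
Compute ||v||^2 = v·v = 9.
Deficit = 9 − 5/29 = 256/29 ≥ 0, confirming Bessel's inequality. (The deficit equals ||v − Σ <v,e_j> e_j||^2, the squared distance from v to span{e_j}.)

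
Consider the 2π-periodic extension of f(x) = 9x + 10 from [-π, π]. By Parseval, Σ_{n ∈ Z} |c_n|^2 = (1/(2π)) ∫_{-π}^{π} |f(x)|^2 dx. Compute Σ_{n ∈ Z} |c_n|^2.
Σ |c_n|^2 = 27π^2 + 100

Expand and integrate term by term over [-π, π]:
  ∫ (9x)^2 dx = 81·(2π^3/3); ∫ 2·9·(10)·x dx = 0 (odd integrand); ∫ 10^2 dx = 100·2π.
So (1/(2π)) ∫_{-π}^{π} (9x + 10)^2 dx = 81π^2/3 + 100 = 27π^2 + 100.
Parseval ⇒ Σ |c_n|^2 = 27π^2 + 100.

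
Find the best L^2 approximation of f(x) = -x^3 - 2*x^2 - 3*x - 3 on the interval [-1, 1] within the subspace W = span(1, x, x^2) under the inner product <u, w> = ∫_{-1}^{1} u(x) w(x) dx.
g(x) = -2*x^2 - 18*x/5 - 3

The best approximation g ∈ W is the orthogonal projection of f onto W. Writing g = a_0 + a_1 x + a_2 x^2, the coefficients solve the normal equations G · a = b where
  G_{ij} = <φ_i, φ_j> and b_i = <f, φ_i>, with φ_0 = 1, φ_1 = x, φ_2 = x^2.
G =
  [2, 0, 2/3]
  [0, 2/3, 0]
  [2/3, 0, 2/5],
b = (-22/3, -12/5, -14/5).
Solving gives a_0 = -3, a_1 = -18/5, a_2 = -2, so
  g(x) = -2*x^2 - 18*x/5 - 3.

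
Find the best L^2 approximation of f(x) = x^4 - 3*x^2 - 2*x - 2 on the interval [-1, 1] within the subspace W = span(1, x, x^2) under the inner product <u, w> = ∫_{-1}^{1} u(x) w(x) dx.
g(x) = -15*x^2/7 - 2*x - 73/35

The best approximation g ∈ W is the orthogonal projection of f onto W. Writing g = a_0 + a_1 x + a_2 x^2, the coefficients solve the normal equations G · a = b where
  G_{ij} = <φ_i, φ_j> and b_i = <f, φ_i>, with φ_0 = 1, φ_1 = x, φ_2 = x^2.
G =
  [2, 0, 2/3]
  [0, 2/3, 0]
  [2/3, 0, 2/5],
b = (-28/5, -4/3, -236/105).
Solving gives a_0 = -73/35, a_1 = -2, a_2 = -15/7, so
  g(x) = -15*x^2/7 - 2*x - 73/35.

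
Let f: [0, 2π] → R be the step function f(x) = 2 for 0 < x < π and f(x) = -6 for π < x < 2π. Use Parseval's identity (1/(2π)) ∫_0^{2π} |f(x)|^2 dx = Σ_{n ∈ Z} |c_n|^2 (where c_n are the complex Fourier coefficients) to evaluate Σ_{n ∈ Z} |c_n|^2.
Σ |c_n|^2 = 20

Parseval equates the L^2 energy of f (normalised by 1/(2π)) with the ℓ^2 sum of its Fourier coefficients: (1/(2π)) ∫_0^{2π} |f|^2 = Σ |c_n|^2.
Compute the left side: (1/(2π)) [∫_0^π 2^2 dx + ∫_π^{2π} (-6)^2 dx] = (1/(2π)) · (4π + 36π) = (4 + 36)/2 = 20.
So Σ_{n ∈ Z} |c_n|^2 = 20.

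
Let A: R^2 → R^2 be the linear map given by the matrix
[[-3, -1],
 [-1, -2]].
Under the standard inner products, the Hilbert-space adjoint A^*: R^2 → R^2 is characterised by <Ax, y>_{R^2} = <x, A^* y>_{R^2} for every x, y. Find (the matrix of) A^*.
A^* = A^T =
[[-3, -1],
 [-1, -2]]

For real matrices with standard dot products, the defining identity <Ax, y> = <x, A^* y> gives (Ax)^T y = x^T (A^*) y, i.e. x^T A^T y = x^T (A^*) y. Since this holds for all x, y, we must have A^* = A^T. Therefore
A^* =
[[-3, -1],
 [-1, -2]].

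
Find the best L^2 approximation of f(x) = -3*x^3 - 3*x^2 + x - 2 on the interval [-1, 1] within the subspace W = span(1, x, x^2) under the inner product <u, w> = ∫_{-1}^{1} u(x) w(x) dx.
g(x) = -3*x^2 - 4*x/5 - 2

The best approximation g ∈ W is the orthogonal projection of f onto W. Writing g = a_0 + a_1 x + a_2 x^2, the coefficients solve the normal equations G · a = b where
  G_{ij} = <φ_i, φ_j> and b_i = <f, φ_i>, with φ_0 = 1, φ_1 = x, φ_2 = x^2.
G =
  [2, 0, 2/3]
  [0, 2/3, 0]
  [2/3, 0, 2/5],
b = (-6, -8/15, -38/15).
Solving gives a_0 = -2, a_1 = -4/5, a_2 = -3, so
  g(x) = -3*x^2 - 4*x/5 - 2.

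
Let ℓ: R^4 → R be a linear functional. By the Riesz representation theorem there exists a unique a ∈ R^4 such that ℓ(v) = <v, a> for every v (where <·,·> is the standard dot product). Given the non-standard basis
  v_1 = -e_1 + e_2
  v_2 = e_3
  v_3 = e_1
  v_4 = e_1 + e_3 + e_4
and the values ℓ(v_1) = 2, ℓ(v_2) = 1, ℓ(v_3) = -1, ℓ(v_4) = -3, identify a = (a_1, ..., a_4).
a = (-1, 1, 1, -3)

Write a = (a_1, ..., a_4) in the standard basis. For each basis vector v_i, ℓ(v_i) = <v_i, a> is a linear equation in the a_j's. Collect the n equations into a matrix system V a = ℓ, where row i of V is v_i (expressed in the standard basis). Since V is invertible (lower-triangular with 1s on the diagonal, up to permutation), solve by back-substitution:
  V =
[[-1, 1, 0, 0],
 [0, 0, 1, 0],
 [1, 0, 0, 0],
 [1, 0, 1, 1]]
  V a = (2, 1, -1, -3)
Solving gives a = (-1, 1, 1, -3).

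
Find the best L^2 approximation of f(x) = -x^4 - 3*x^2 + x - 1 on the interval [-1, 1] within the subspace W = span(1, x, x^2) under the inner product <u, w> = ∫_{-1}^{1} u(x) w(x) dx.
g(x) = -27*x^2/7 + x - 32/35

The best approximation g ∈ W is the orthogonal projection of f onto W. Writing g = a_0 + a_1 x + a_2 x^2, the coefficients solve the normal equations G · a = b where
  G_{ij} = <φ_i, φ_j> and b_i = <f, φ_i>, with φ_0 = 1, φ_1 = x, φ_2 = x^2.
G =
  [2, 0, 2/3]
  [0, 2/3, 0]
  [2/3, 0, 2/5],
b = (-22/5, 2/3, -226/105).
Solving gives a_0 = -32/35, a_1 = 1, a_2 = -27/7, so
  g(x) = -27*x^2/7 + x - 32/35.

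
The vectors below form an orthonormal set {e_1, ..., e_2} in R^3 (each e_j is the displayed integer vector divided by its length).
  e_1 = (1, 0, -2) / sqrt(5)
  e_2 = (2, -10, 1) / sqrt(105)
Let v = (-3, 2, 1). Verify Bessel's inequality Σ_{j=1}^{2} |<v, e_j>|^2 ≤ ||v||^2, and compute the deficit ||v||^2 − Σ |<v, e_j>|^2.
Σ |<v, e_j>|^2 = 230/21; ||v||^2 = 14; deficit = 64/21

Write each e_j = u_j / sqrt(<u_j, u_j>) where u_j is the displayed integer vector. Then <v, e_j> = <v, u_j> / sqrt(<u_j, u_j>), so |<v, e_j>|^2 = <v, u_j>^2 / <u_j, u_j>.
Coefficients: <v, e_1> = -5/sqrt(5), <v, e_2> = -25/sqrt(105).
Square and sum: Σ |<v, e_j>|^2 = 230/21.
Compute ||v||^2 = v·v = 14.
Deficit = 14 − 230/21 = 64/21 ≥ 0, confirming Bessel's inequality. (The deficit equals ||v − Σ <v,e_j> e_j||^2, the squared distance from v to span{e_j}.)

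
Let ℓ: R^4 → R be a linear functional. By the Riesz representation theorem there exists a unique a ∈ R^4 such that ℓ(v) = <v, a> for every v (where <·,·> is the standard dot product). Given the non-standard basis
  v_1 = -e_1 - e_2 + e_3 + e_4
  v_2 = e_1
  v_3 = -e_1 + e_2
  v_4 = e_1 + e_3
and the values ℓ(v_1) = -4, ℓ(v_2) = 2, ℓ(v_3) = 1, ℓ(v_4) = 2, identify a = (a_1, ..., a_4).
a = (2, 3, 0, 1)

Write a = (a_1, ..., a_4) in the standard basis. For each basis vector v_i, ℓ(v_i) = <v_i, a> is a linear equation in the a_j's. Collect the n equations into a matrix system V a = ℓ, where row i of V is v_i (expressed in the standard basis). Since V is invertible (lower-triangular with 1s on the diagonal, up to permutation), solve by back-substitution:
  V =
[[-1, -1, 1, 1],
 [1, 0, 0, 0],
 [-1, 1, 0, 0],
 [1, 0, 1, 0]]
  V a = (-4, 2, 1, 2)
Solving gives a = (2, 3, 0, 1).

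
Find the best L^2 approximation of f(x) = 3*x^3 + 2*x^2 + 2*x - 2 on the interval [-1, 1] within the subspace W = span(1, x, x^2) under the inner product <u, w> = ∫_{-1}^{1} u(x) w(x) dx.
g(x) = 2*x^2 + 19*x/5 - 2

The best approximation g ∈ W is the orthogonal projection of f onto W. Writing g = a_0 + a_1 x + a_2 x^2, the coefficients solve the normal equations G · a = b where
  G_{ij} = <φ_i, φ_j> and b_i = <f, φ_i>, with φ_0 = 1, φ_1 = x, φ_2 = x^2.
G =
  [2, 0, 2/3]
  [0, 2/3, 0]
  [2/3, 0, 2/5],
b = (-8/3, 38/15, -8/15).
Solving gives a_0 = -2, a_1 = 19/5, a_2 = 2, so
  g(x) = 2*x^2 + 19*x/5 - 2.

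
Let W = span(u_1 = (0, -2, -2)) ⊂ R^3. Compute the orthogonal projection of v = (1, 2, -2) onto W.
proj_W(v) = (0, 0, 0)

Set up U = [u_1 | ... | u_1] ∈ R^(3×1). The projector onto W = col(U) is P = U (U^T U)^(-1) U^T.
Compute U^T U =
  [8],
and U^T v = (0).
Solve U^T U · c = U^T v for the coefficients: c = (0). The projection is proj_W(v) = U c.
Check: (v - proj_W(v)) · u_1 = 0  (should be 0).
Result: proj_W(v) = (0, 0, 0).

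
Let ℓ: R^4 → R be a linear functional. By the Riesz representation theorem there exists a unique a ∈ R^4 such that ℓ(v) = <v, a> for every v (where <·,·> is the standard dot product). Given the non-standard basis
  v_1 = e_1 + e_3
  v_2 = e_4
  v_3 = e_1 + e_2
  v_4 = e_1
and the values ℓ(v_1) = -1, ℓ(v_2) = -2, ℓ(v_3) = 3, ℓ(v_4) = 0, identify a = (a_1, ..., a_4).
a = (0, 3, -1, -2)

Write a = (a_1, ..., a_4) in the standard basis. For each basis vector v_i, ℓ(v_i) = <v_i, a> is a linear equation in the a_j's. Collect the n equations into a matrix system V a = ℓ, where row i of V is v_i (expressed in the standard basis). Since V is invertible (lower-triangular with 1s on the diagonal, up to permutation), solve by back-substitution:
  V =
[[1, 0, 1, 0],
 [0, 0, 0, 1],
 [1, 1, 0, 0],
 [1, 0, 0, 0]]
  V a = (-1, -2, 3, 0)
Solving gives a = (0, 3, -1, -2).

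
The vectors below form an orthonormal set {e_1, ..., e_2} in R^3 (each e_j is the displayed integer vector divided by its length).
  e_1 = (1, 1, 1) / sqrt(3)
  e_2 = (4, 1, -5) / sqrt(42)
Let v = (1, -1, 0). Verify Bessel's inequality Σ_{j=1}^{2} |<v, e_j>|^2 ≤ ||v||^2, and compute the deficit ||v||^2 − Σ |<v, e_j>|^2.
Σ |<v, e_j>|^2 = 3/14; ||v||^2 = 2; deficit = 25/14

Write each e_j = u_j / sqrt(<u_j, u_j>) where u_j is the displayed integer vector. Then <v, e_j> = <v, u_j> / sqrt(<u_j, u_j>), so |<v, e_j>|^2 = <v, u_j>^2 / <u_j, u_j>.
Coefficients: <v, e_1> = 0/sqrt(3), <v, e_2> = 3/sqrt(42).
Square and sum: Σ |<v, e_j>|^2 = 3/14.
Compute ||v||^2 = v·v = 2.
Deficit = 2 − 3/14 = 25/14 ≥ 0, confirming Bessel's inequality. (The deficit equals ||v − Σ <v,e_j> e_j||^2, the squared distance from v to span{e_j}.)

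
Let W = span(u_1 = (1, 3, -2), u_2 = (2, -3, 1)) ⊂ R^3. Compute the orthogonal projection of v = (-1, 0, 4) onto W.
proj_W(v) = (-214/115, -33/23, 163/115)

Set up U = [u_1 | ... | u_2] ∈ R^(3×2). The projector onto W = col(U) is P = U (U^T U)^(-1) U^T.
Compute U^T U =
  [14, -9]
  [-9, 14],
and U^T v = (-9, 2).
Solve U^T U · c = U^T v for the coefficients: c = (-108/115, -53/115). The projection is proj_W(v) = U c.
Check: (v - proj_W(v)) · u_1 = 0  (should be 0).
Check: (v - proj_W(v)) · u_2 = 0  (should be 0).
Result: proj_W(v) = (-214/115, -33/23, 163/115).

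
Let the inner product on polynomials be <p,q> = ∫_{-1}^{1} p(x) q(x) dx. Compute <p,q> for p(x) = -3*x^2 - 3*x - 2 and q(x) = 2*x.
<p,q> = -4

Expand the product: p(x)·q(x) = -6*x^3 - 6*x^2 - 4*x.
∫_{-1}^{1} of each monomial x^k gives [2/(k+1) if k even, 0 if k odd]. Integrating term-by-term (or equivalently evaluating the antiderivative F(x) = -3*x^4/2 - 2*x^3 - 2*x^2 at the endpoints):
  F(1) − F(−1) = -11/2 − (-3/2) = -4.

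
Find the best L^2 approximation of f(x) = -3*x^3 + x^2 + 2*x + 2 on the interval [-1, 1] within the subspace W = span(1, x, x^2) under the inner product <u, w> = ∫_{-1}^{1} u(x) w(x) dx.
g(x) = x^2 + x/5 + 2

The best approximation g ∈ W is the orthogonal projection of f onto W. Writing g = a_0 + a_1 x + a_2 x^2, the coefficients solve the normal equations G · a = b where
  G_{ij} = <φ_i, φ_j> and b_i = <f, φ_i>, with φ_0 = 1, φ_1 = x, φ_2 = x^2.
G =
  [2, 0, 2/3]
  [0, 2/3, 0]
  [2/3, 0, 2/5],
b = (14/3, 2/15, 26/15).
Solving gives a_0 = 2, a_1 = 1/5, a_2 = 1, so
  g(x) = x^2 + x/5 + 2.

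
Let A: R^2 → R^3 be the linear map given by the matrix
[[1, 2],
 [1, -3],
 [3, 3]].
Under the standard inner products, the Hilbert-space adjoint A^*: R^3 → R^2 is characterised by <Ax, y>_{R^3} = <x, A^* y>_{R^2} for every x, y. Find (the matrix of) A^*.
A^* = A^T =
[[1, 1, 3],
 [2, -3, 3]]

For real matrices with standard dot products, the defining identity <Ax, y> = <x, A^* y> gives (Ax)^T y = x^T (A^*) y, i.e. x^T A^T y = x^T (A^*) y. Since this holds for all x, y, we must have A^* = A^T. Therefore
A^* =
[[1, 1, 3],
 [2, -3, 3]].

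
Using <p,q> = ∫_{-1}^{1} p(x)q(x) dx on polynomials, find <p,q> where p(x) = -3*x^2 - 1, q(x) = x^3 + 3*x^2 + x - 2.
<p,q> = 12/5

Expand the product: p(x)·q(x) = -3*x^5 - 9*x^4 - 4*x^3 + 3*x^2 - x + 2.
∫_{-1}^{1} of each monomial x^k gives [2/(k+1) if k even, 0 if k odd]. Integrating term-by-term (or equivalently evaluating the antiderivative F(x) = -x^6/2 - 9*x^5/5 - x^4 + x^3 - x^2/2 + 2*x at the endpoints):
  F(1) − F(−1) = -4/5 − (-16/5) = 12/5.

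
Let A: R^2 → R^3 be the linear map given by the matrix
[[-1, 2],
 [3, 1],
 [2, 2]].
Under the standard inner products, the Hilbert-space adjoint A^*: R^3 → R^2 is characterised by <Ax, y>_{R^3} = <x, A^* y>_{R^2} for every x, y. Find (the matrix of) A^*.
A^* = A^T =
[[-1, 3, 2],
 [2, 1, 2]]

For real matrices with standard dot products, the defining identity <Ax, y> = <x, A^* y> gives (Ax)^T y = x^T (A^*) y, i.e. x^T A^T y = x^T (A^*) y. Since this holds for all x, y, we must have A^* = A^T. Therefore
A^* =
[[-1, 3, 2],
 [2, 1, 2]].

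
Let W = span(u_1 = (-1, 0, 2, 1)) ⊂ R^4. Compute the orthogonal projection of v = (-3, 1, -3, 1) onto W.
proj_W(v) = (1/3, 0, -2/3, -1/3)

Set up U = [u_1 | ... | u_1] ∈ R^(4×1). The projector onto W = col(U) is P = U (U^T U)^(-1) U^T.
Compute U^T U =
  [6],
and U^T v = (-2).
Solve U^T U · c = U^T v for the coefficients: c = (-1/3). The projection is proj_W(v) = U c.
Check: (v - proj_W(v)) · u_1 = 0  (should be 0).
Result: proj_W(v) = (1/3, 0, -2/3, -1/3).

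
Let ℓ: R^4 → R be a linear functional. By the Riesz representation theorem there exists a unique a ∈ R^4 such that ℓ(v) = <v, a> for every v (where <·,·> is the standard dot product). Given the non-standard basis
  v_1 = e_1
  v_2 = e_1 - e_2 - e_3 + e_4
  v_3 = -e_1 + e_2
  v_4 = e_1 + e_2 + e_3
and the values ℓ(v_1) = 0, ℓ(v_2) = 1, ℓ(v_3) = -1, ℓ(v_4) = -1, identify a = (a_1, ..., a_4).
a = (0, -1, 0, 0)

Write a = (a_1, ..., a_4) in the standard basis. For each basis vector v_i, ℓ(v_i) = <v_i, a> is a linear equation in the a_j's. Collect the n equations into a matrix system V a = ℓ, where row i of V is v_i (expressed in the standard basis). Since V is invertible (lower-triangular with 1s on the diagonal, up to permutation), solve by back-substitution:
  V =
[[1, 0, 0, 0],
 [1, -1, -1, 1],
 [-1, 1, 0, 0],
 [1, 1, 1, 0]]
  V a = (0, 1, -1, -1)
Solving gives a = (0, -1, 0, 0).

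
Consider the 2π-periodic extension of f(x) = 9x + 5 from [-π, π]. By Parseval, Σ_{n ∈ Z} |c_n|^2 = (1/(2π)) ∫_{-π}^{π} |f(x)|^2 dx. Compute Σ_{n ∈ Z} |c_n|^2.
Σ |c_n|^2 = 27π^2 + 25

Expand and integrate term by term over [-π, π]:
  ∫ (9x)^2 dx = 81·(2π^3/3); ∫ 2·9·(5)·x dx = 0 (odd integrand); ∫ 5^2 dx = 25·2π.
So (1/(2π)) ∫_{-π}^{π} (9x + 5)^2 dx = 81π^2/3 + 25 = 27π^2 + 25.
Parseval ⇒ Σ |c_n|^2 = 27π^2 + 25.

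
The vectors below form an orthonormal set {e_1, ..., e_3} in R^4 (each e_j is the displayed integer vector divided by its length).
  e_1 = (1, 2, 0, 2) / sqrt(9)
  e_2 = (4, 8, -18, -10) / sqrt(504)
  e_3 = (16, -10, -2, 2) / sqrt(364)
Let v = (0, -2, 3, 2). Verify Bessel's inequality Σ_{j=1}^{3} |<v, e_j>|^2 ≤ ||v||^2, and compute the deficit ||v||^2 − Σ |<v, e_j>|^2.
Σ |<v, e_j>|^2 = 441/26; ||v||^2 = 17; deficit = 1/26

Write each e_j = u_j / sqrt(<u_j, u_j>) where u_j is the displayed integer vector. Then <v, e_j> = <v, u_j> / sqrt(<u_j, u_j>), so |<v, e_j>|^2 = <v, u_j>^2 / <u_j, u_j>.
Coefficients: <v, e_1> = 0/sqrt(9), <v, e_2> = -90/sqrt(504), <v, e_3> = 18/sqrt(364).
Square and sum: Σ |<v, e_j>|^2 = 441/26.
Compute ||v||^2 = v·v = 17.
Deficit = 17 − 441/26 = 1/26 ≥ 0, confirming Bessel's inequality. (The deficit equals ||v − Σ <v,e_j> e_j||^2, the squared distance from v to span{e_j}.)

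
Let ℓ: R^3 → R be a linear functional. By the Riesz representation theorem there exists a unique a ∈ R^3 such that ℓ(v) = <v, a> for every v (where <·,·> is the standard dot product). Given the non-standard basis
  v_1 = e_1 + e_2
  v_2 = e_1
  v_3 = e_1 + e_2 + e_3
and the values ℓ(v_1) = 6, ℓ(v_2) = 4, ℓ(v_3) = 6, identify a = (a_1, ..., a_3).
a = (4, 2, 0)

Write a = (a_1, ..., a_3) in the standard basis. For each basis vector v_i, ℓ(v_i) = <v_i, a> is a linear equation in the a_j's. Collect the n equations into a matrix system V a = ℓ, where row i of V is v_i (expressed in the standard basis). Since V is invertible (lower-triangular with 1s on the diagonal, up to permutation), solve by back-substitution:
  V =
[[1, 1, 0],
 [1, 0, 0],
 [1, 1, 1]]
  V a = (6, 4, 6)
Solving gives a = (4, 2, 0).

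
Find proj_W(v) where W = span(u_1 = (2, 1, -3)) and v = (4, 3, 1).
proj_W(v) = (8/7, 4/7, -12/7)

Set up U = [u_1 | ... | u_1] ∈ R^(3×1). The projector onto W = col(U) is P = U (U^T U)^(-1) U^T.
Compute U^T U =
  [14],
and U^T v = (8).
Solve U^T U · c = U^T v for the coefficients: c = (4/7). The projection is proj_W(v) = U c.
Check: (v - proj_W(v)) · u_1 = 0  (should be 0).
Result: proj_W(v) = (8/7, 4/7, -12/7).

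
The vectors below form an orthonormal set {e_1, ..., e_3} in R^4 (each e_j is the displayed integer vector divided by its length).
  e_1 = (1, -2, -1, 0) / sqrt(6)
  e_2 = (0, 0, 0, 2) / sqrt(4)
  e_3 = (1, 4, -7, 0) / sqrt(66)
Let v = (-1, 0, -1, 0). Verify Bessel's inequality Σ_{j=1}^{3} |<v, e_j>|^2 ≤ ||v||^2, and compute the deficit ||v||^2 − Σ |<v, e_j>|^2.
Σ |<v, e_j>|^2 = 6/11; ||v||^2 = 2; deficit = 16/11

Write each e_j = u_j / sqrt(<u_j, u_j>) where u_j is the displayed integer vector. Then <v, e_j> = <v, u_j> / sqrt(<u_j, u_j>), so |<v, e_j>|^2 = <v, u_j>^2 / <u_j, u_j>.
Coefficients: <v, e_1> = 0/sqrt(6), <v, e_2> = 0/sqrt(4), <v, e_3> = 6/sqrt(66).
Square and sum: Σ |<v, e_j>|^2 = 6/11.
Compute ||v||^2 = v·v = 2.
Deficit = 2 − 6/11 = 16/11 ≥ 0, confirming Bessel's inequality. (The deficit equals ||v − Σ <v,e_j> e_j||^2, the squared distance from v to span{e_j}.)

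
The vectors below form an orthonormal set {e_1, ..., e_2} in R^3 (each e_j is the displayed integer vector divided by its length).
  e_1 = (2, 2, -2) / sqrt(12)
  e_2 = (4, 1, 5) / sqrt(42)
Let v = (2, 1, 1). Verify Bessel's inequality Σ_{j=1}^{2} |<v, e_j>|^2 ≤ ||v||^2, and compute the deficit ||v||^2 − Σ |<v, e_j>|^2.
Σ |<v, e_j>|^2 = 6; ||v||^2 = 6; deficit = 0

Write each e_j = u_j / sqrt(<u_j, u_j>) where u_j is the displayed integer vector. Then <v, e_j> = <v, u_j> / sqrt(<u_j, u_j>), so |<v, e_j>|^2 = <v, u_j>^2 / <u_j, u_j>.
Coefficients: <v, e_1> = 4/sqrt(12), <v, e_2> = 14/sqrt(42).
Square and sum: Σ |<v, e_j>|^2 = 6.
Compute ||v||^2 = v·v = 6.
Deficit = 6 − 6 = 0 ≥ 0, confirming Bessel's inequality. (The deficit equals ||v − Σ <v,e_j> e_j||^2, the squared distance from v to span{e_j}.)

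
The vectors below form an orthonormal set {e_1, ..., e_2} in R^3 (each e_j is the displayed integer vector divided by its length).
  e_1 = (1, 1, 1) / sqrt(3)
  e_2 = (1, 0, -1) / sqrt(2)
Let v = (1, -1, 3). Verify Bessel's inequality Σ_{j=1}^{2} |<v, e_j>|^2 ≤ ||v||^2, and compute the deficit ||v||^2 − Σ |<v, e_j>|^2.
Σ |<v, e_j>|^2 = 5; ||v||^2 = 11; deficit = 6

Write each e_j = u_j / sqrt(<u_j, u_j>) where u_j is the displayed integer vector. Then <v, e_j> = <v, u_j> / sqrt(<u_j, u_j>), so |<v, e_j>|^2 = <v, u_j>^2 / <u_j, u_j>.
Coefficients: <v, e_1> = 3/sqrt(3), <v, e_2> = -2/sqrt(2).
Square and sum: Σ |<v, e_j>|^2 = 5.
Compute ||v||^2 = v·v = 11.
Deficit = 11 − 5 = 6 ≥ 0, confirming Bessel's inequality. (The deficit equals ||v − Σ <v,e_j> e_j||^2, the squared distance from v to span{e_j}.)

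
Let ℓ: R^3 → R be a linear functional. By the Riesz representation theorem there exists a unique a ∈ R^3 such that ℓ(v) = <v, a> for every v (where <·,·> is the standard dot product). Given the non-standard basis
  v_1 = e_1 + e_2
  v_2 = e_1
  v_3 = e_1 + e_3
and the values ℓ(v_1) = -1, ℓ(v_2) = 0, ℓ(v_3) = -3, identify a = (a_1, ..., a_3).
a = (0, -1, -3)

Write a = (a_1, ..., a_3) in the standard basis. For each basis vector v_i, ℓ(v_i) = <v_i, a> is a linear equation in the a_j's. Collect the n equations into a matrix system V a = ℓ, where row i of V is v_i (expressed in the standard basis). Since V is invertible (lower-triangular with 1s on the diagonal, up to permutation), solve by back-substitution:
  V =
[[1, 1, 0],
 [1, 0, 0],
 [1, 0, 1]]
  V a = (-1, 0, -3)
Solving gives a = (0, -1, -3).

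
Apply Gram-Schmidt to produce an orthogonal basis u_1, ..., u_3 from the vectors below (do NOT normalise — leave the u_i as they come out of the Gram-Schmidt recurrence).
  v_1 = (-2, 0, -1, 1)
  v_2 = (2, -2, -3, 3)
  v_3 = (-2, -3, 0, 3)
Orthogonal basis:
  u_1 = (-2, 0, -1, 1)
  u_2 = (8/3, -2, -8/3, 8/3)
  u_3 = (-11/19, -44/19, 79/38, 35/38)

Apply the Gram-Schmidt recurrence
  u_1 = v_1
  u_i = v_i − Σ_{j<i} ((v_i · u_j) / (u_j · u_j)) · u_j.

Step by step this gives:
  u_1 = (-2, 0, -1, 1)
  u_2 = (8/3, -2, -8/3, 8/3)
  u_3 = (-11/19, -44/19, 79/38, 35/38)

Orthogonality check:
  u_2 · u_1 = 0 (should be 0)
  u_3 · u_1 = 0 (should be 0)
  u_3 · u_2 = 0 (should be 0)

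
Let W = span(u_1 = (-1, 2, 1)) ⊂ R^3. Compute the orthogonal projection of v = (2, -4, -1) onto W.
proj_W(v) = (11/6, -11/3, -11/6)

Set up U = [u_1 | ... | u_1] ∈ R^(3×1). The projector onto W = col(U) is P = U (U^T U)^(-1) U^T.
Compute U^T U =
  [6],
and U^T v = (-11).
Solve U^T U · c = U^T v for the coefficients: c = (-11/6). The projection is proj_W(v) = U c.
Check: (v - proj_W(v)) · u_1 = 0  (should be 0).
Result: proj_W(v) = (11/6, -11/3, -11/6).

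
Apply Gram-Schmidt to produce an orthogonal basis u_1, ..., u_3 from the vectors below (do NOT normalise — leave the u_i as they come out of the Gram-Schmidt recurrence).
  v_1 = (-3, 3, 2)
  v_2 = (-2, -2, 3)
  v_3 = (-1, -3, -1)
Orthogonal basis:
  u_1 = (-3, 3, 2)
  u_2 = (-13/11, -31/11, 27/11)
  u_3 = (-20/13, -100/169, -240/169)

Apply the Gram-Schmidt recurrence
  u_1 = v_1
  u_i = v_i − Σ_{j<i} ((v_i · u_j) / (u_j · u_j)) · u_j.

Step by step this gives:
  u_1 = (-3, 3, 2)
  u_2 = (-13/11, -31/11, 27/11)
  u_3 = (-20/13, -100/169, -240/169)

Orthogonality check:
  u_2 · u_1 = 0 (should be 0)
  u_3 · u_1 = 0 (should be 0)
  u_3 · u_2 = 0 (should be 0)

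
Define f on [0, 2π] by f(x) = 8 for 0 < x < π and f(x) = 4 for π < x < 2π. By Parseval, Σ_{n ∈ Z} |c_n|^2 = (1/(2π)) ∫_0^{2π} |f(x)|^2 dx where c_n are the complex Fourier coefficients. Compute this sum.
Σ |c_n|^2 = 40

Parseval equates the L^2 energy of f (normalised by 1/(2π)) with the ℓ^2 sum of its Fourier coefficients: (1/(2π)) ∫_0^{2π} |f|^2 = Σ |c_n|^2.
Compute the left side: (1/(2π)) [∫_0^π 8^2 dx + ∫_π^{2π} 4^2 dx] = (1/(2π)) · (64π + 16π) = (64 + 16)/2 = 40.
So Σ_{n ∈ Z} |c_n|^2 = 40.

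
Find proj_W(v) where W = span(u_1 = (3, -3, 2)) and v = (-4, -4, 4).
proj_W(v) = (12/11, -12/11, 8/11)

Set up U = [u_1 | ... | u_1] ∈ R^(3×1). The projector onto W = col(U) is P = U (U^T U)^(-1) U^T.
Compute U^T U =
  [22],
and U^T v = (8).
Solve U^T U · c = U^T v for the coefficients: c = (4/11). The projection is proj_W(v) = U c.
Check: (v - proj_W(v)) · u_1 = 0  (should be 0).
Result: proj_W(v) = (12/11, -12/11, 8/11).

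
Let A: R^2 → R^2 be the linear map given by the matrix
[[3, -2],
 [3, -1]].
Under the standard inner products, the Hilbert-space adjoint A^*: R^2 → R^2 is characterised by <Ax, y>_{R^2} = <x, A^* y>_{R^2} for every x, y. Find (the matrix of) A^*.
A^* = A^T =
[[3, 3],
 [-2, -1]]

For real matrices with standard dot products, the defining identity <Ax, y> = <x, A^* y> gives (Ax)^T y = x^T (A^*) y, i.e. x^T A^T y = x^T (A^*) y. Since this holds for all x, y, we must have A^* = A^T. Therefore
A^* =
[[3, 3],
 [-2, -1]].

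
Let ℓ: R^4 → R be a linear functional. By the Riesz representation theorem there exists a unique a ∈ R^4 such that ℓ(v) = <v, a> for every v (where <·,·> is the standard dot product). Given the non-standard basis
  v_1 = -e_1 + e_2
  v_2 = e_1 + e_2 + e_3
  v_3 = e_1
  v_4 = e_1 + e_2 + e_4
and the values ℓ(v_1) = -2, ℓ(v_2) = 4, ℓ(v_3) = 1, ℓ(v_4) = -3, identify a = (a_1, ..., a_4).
a = (1, -1, 4, -3)

Write a = (a_1, ..., a_4) in the standard basis. For each basis vector v_i, ℓ(v_i) = <v_i, a> is a linear equation in the a_j's. Collect the n equations into a matrix system V a = ℓ, where row i of V is v_i (expressed in the standard basis). Since V is invertible (lower-triangular with 1s on the diagonal, up to permutation), solve by back-substitution:
  V =
[[-1, 1, 0, 0],
 [1, 1, 1, 0],
 [1, 0, 0, 0],
 [1, 1, 0, 1]]
  V a = (-2, 4, 1, -3)
Solving gives a = (1, -1, 4, -3).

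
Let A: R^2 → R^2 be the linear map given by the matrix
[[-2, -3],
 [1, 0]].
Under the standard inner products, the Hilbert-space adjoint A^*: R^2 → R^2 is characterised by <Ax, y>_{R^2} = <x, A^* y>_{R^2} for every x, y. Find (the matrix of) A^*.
A^* = A^T =
[[-2, 1],
 [-3, 0]]

For real matrices with standard dot products, the defining identity <Ax, y> = <x, A^* y> gives (Ax)^T y = x^T (A^*) y, i.e. x^T A^T y = x^T (A^*) y. Since this holds for all x, y, we must have A^* = A^T. Therefore
A^* =
[[-2, 1],
 [-3, 0]].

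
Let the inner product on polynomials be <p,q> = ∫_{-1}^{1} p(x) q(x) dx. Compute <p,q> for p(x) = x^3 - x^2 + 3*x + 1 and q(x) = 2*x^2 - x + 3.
<p,q> = 32/15

Expand the product: p(x)·q(x) = 2*x^5 - 3*x^4 + 10*x^3 - 4*x^2 + 8*x + 3.
∫_{-1}^{1} of each monomial x^k gives [2/(k+1) if k even, 0 if k odd]. Integrating term-by-term (or equivalently evaluating the antiderivative F(x) = x^6/3 - 3*x^5/5 + 5*x^4/2 - 4*x^3/3 + 4*x^2 + 3*x at the endpoints):
  F(1) − F(−1) = 79/10 − (173/30) = 32/15.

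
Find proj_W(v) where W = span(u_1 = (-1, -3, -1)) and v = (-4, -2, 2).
proj_W(v) = (-8/11, -24/11, -8/11)

Set up U = [u_1 | ... | u_1] ∈ R^(3×1). The projector onto W = col(U) is P = U (U^T U)^(-1) U^T.
Compute U^T U =
  [11],
and U^T v = (8).
Solve U^T U · c = U^T v for the coefficients: c = (8/11). The projection is proj_W(v) = U c.
Check: (v - proj_W(v)) · u_1 = 0  (should be 0).
Result: proj_W(v) = (-8/11, -24/11, -8/11).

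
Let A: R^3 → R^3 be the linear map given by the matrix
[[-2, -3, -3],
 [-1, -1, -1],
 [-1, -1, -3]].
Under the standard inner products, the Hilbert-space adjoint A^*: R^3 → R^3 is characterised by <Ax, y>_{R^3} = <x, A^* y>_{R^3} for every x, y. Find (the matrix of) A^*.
A^* = A^T =
[[-2, -1, -1],
 [-3, -1, -1],
 [-3, -1, -3]]

For real matrices with standard dot products, the defining identity <Ax, y> = <x, A^* y> gives (Ax)^T y = x^T (A^*) y, i.e. x^T A^T y = x^T (A^*) y. Since this holds for all x, y, we must have A^* = A^T. Therefore
A^* =
[[-2, -1, -1],
 [-3, -1, -1],
 [-3, -1, -3]].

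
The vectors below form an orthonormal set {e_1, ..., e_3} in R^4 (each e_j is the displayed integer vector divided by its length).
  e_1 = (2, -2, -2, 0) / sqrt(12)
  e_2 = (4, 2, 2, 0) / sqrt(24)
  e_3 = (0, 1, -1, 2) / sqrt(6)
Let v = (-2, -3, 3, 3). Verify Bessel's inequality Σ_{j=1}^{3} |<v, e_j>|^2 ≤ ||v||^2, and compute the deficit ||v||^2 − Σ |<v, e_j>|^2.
Σ |<v, e_j>|^2 = 4; ||v||^2 = 31; deficit = 27

Write each e_j = u_j / sqrt(<u_j, u_j>) where u_j is the displayed integer vector. Then <v, e_j> = <v, u_j> / sqrt(<u_j, u_j>), so |<v, e_j>|^2 = <v, u_j>^2 / <u_j, u_j>.
Coefficients: <v, e_1> = -4/sqrt(12), <v, e_2> = -8/sqrt(24), <v, e_3> = 0/sqrt(6).
Square and sum: Σ |<v, e_j>|^2 = 4.
Compute ||v||^2 = v·v = 31.
Deficit = 31 − 4 = 27 ≥ 0, confirming Bessel's inequality. (The deficit equals ||v − Σ <v,e_j> e_j||^2, the squared distance from v to span{e_j}.)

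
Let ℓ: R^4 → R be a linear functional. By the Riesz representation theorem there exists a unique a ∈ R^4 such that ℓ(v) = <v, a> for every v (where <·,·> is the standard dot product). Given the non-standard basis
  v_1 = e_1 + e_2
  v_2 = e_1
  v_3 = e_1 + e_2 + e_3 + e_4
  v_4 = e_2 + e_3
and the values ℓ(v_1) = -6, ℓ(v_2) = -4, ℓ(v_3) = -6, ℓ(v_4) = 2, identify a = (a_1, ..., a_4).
a = (-4, -2, 4, -4)

Write a = (a_1, ..., a_4) in the standard basis. For each basis vector v_i, ℓ(v_i) = <v_i, a> is a linear equation in the a_j's. Collect the n equations into a matrix system V a = ℓ, where row i of V is v_i (expressed in the standard basis). Since V is invertible (lower-triangular with 1s on the diagonal, up to permutation), solve by back-substitution:
  V =
[[1, 1, 0, 0],
 [1, 0, 0, 0],
 [1, 1, 1, 1],
 [0, 1, 1, 0]]
  V a = (-6, -4, -6, 2)
Solving gives a = (-4, -2, 4, -4).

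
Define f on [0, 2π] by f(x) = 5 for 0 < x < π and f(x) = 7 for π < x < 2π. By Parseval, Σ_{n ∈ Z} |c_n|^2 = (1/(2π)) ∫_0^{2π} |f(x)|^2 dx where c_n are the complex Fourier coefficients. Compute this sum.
Σ |c_n|^2 = 37

Parseval equates the L^2 energy of f (normalised by 1/(2π)) with the ℓ^2 sum of its Fourier coefficients: (1/(2π)) ∫_0^{2π} |f|^2 = Σ |c_n|^2.
Compute the left side: (1/(2π)) [∫_0^π 5^2 dx + ∫_π^{2π} 7^2 dx] = (1/(2π)) · (25π + 49π) = (25 + 49)/2 = 37.
So Σ_{n ∈ Z} |c_n|^2 = 37.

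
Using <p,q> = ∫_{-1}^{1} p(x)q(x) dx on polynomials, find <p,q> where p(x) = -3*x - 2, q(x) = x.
<p,q> = -2

Expand the product: p(x)·q(x) = -3*x^2 - 2*x.
∫_{-1}^{1} of each monomial x^k gives [2/(k+1) if k even, 0 if k odd]. Integrating term-by-term (or equivalently evaluating the antiderivative F(x) = -x^3 - x^2 at the endpoints):
  F(1) − F(−1) = -2 − (0) = -2.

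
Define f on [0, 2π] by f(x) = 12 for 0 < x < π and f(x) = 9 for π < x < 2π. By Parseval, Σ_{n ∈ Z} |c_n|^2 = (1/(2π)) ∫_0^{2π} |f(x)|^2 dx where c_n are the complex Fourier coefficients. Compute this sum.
Σ |c_n|^2 = 225/2

Parseval equates the L^2 energy of f (normalised by 1/(2π)) with the ℓ^2 sum of its Fourier coefficients: (1/(2π)) ∫_0^{2π} |f|^2 = Σ |c_n|^2.
Compute the left side: (1/(2π)) [∫_0^π 12^2 dx + ∫_π^{2π} 9^2 dx] = (1/(2π)) · (144π + 81π) = (144 + 81)/2 = 225/2.
So Σ_{n ∈ Z} |c_n|^2 = 225/2.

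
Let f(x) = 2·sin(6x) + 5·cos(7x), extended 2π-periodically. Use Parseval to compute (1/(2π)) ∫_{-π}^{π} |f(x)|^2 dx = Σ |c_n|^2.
Σ |c_n|^2 = 29/2

Expand |f|^2 and use orthogonality of {sin(nx), cos(mx)} on [-π, π]:
  ∫_{-π}^{π} sin(nx)^2 dx = π, ∫ cos(mx)^2 dx = π, and cross terms integrate to 0.
So ∫_{-π}^{π} f(x)^2 dx = 2^2 · π + 5^2 · π = (4 + 25)π.
Divide by 2π: (4 + 25)/2 = 29/2.
By Parseval, this equals Σ |c_n|^2.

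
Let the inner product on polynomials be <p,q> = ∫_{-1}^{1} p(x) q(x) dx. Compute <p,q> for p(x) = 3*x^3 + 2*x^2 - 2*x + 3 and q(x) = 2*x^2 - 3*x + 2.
<p,q> = 62/3

Expand the product: p(x)·q(x) = 6*x^5 - 5*x^4 - 4*x^3 + 16*x^2 - 13*x + 6.
∫_{-1}^{1} of each monomial x^k gives [2/(k+1) if k even, 0 if k odd]. Integrating term-by-term (or equivalently evaluating the antiderivative F(x) = x^6 - x^5 - x^4 + 16*x^3/3 - 13*x^2/2 + 6*x at the endpoints):
  F(1) − F(−1) = 23/6 − (-101/6) = 62/3.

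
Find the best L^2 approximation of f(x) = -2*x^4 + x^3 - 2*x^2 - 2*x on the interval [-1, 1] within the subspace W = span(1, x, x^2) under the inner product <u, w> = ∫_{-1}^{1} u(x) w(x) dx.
g(x) = -26*x^2/7 - 7*x/5 + 6/35

The best approximation g ∈ W is the orthogonal projection of f onto W. Writing g = a_0 + a_1 x + a_2 x^2, the coefficients solve the normal equations G · a = b where
  G_{ij} = <φ_i, φ_j> and b_i = <f, φ_i>, with φ_0 = 1, φ_1 = x, φ_2 = x^2.
G =
  [2, 0, 2/3]
  [0, 2/3, 0]
  [2/3, 0, 2/5],
b = (-32/15, -14/15, -48/35).
Solving gives a_0 = 6/35, a_1 = -7/5, a_2 = -26/7, so
  g(x) = -26*x^2/7 - 7*x/5 + 6/35.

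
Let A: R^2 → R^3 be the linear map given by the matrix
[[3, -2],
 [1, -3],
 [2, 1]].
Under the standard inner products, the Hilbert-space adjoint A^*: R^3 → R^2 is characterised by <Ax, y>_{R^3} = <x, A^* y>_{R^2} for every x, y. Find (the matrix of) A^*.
A^* = A^T =
[[3, 1, 2],
 [-2, -3, 1]]

For real matrices with standard dot products, the defining identity <Ax, y> = <x, A^* y> gives (Ax)^T y = x^T (A^*) y, i.e. x^T A^T y = x^T (A^*) y. Since this holds for all x, y, we must have A^* = A^T. Therefore
A^* =
[[3, 1, 2],
 [-2, -3, 1]].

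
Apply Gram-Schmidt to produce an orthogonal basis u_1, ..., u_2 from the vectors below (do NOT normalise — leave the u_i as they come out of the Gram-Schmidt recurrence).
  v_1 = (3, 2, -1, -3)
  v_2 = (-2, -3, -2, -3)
Orthogonal basis:
  u_1 = (3, 2, -1, -3)
  u_2 = (-43/23, -67/23, -47/23, -72/23)

Apply the Gram-Schmidt recurrence
  u_1 = v_1
  u_i = v_i − Σ_{j<i} ((v_i · u_j) / (u_j · u_j)) · u_j.

Step by step this gives:
  u_1 = (3, 2, -1, -3)
  u_2 = (-43/23, -67/23, -47/23, -72/23)

Orthogonality check:
  u_2 · u_1 = 0 (should be 0)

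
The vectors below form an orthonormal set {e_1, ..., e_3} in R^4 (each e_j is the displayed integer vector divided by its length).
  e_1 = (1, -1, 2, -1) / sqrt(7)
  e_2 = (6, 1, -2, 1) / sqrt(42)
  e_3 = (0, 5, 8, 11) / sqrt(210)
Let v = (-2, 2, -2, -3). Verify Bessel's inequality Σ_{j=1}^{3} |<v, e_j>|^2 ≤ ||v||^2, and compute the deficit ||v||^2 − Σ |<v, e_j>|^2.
Σ |<v, e_j>|^2 = 446/35; ||v||^2 = 21; deficit = 289/35

Write each e_j = u_j / sqrt(<u_j, u_j>) where u_j is the displayed integer vector. Then <v, e_j> = <v, u_j> / sqrt(<u_j, u_j>), so |<v, e_j>|^2 = <v, u_j>^2 / <u_j, u_j>.
Coefficients: <v, e_1> = -5/sqrt(7), <v, e_2> = -9/sqrt(42), <v, e_3> = -39/sqrt(210).
Square and sum: Σ |<v, e_j>|^2 = 446/35.
Compute ||v||^2 = v·v = 21.
Deficit = 21 − 446/35 = 289/35 ≥ 0, confirming Bessel's inequality. (The deficit equals ||v − Σ <v,e_j> e_j||^2, the squared distance from v to span{e_j}.)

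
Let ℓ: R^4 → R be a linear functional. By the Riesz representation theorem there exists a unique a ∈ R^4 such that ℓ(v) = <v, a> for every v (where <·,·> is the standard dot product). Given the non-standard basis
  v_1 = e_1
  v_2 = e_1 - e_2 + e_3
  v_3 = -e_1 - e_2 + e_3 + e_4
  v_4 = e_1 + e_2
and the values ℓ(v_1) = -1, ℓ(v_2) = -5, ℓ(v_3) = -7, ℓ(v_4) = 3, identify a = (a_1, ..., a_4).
a = (-1, 4, 0, -4)

Write a = (a_1, ..., a_4) in the standard basis. For each basis vector v_i, ℓ(v_i) = <v_i, a> is a linear equation in the a_j's. Collect the n equations into a matrix system V a = ℓ, where row i of V is v_i (expressed in the standard basis). Since V is invertible (lower-triangular with 1s on the diagonal, up to permutation), solve by back-substitution:
  V =
[[1, 0, 0, 0],
 [1, -1, 1, 0],
 [-1, -1, 1, 1],
 [1, 1, 0, 0]]
  V a = (-1, -5, -7, 3)
Solving gives a = (-1, 4, 0, -4).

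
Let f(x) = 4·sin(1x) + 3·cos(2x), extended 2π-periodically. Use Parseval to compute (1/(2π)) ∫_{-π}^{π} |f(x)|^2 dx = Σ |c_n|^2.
Σ |c_n|^2 = 25/2

Expand |f|^2 and use orthogonality of {sin(nx), cos(mx)} on [-π, π]:
  ∫_{-π}^{π} sin(nx)^2 dx = π, ∫ cos(mx)^2 dx = π, and cross terms integrate to 0.
So ∫_{-π}^{π} f(x)^2 dx = 4^2 · π + 3^2 · π = (16 + 9)π.
Divide by 2π: (16 + 9)/2 = 25/2.
By Parseval, this equals Σ |c_n|^2.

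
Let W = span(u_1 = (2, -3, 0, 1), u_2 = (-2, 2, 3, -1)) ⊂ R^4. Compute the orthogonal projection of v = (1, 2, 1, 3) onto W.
proj_W(v) = (-26/131, 22/131, 51/131, -13/131)

Set up U = [u_1 | ... | u_2] ∈ R^(4×2). The projector onto W = col(U) is P = U (U^T U)^(-1) U^T.
Compute U^T U =
  [14, -11]
  [-11, 18],
and U^T v = (-1, 2).
Solve U^T U · c = U^T v for the coefficients: c = (4/131, 17/131). The projection is proj_W(v) = U c.
Check: (v - proj_W(v)) · u_1 = 0  (should be 0).
Check: (v - proj_W(v)) · u_2 = 0  (should be 0).
Result: proj_W(v) = (-26/131, 22/131, 51/131, -13/131).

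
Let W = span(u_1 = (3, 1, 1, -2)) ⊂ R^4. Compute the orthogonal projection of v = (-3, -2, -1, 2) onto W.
proj_W(v) = (-16/5, -16/15, -16/15, 32/15)

Set up U = [u_1 | ... | u_1] ∈ R^(4×1). The projector onto W = col(U) is P = U (U^T U)^(-1) U^T.
Compute U^T U =
  [15],
and U^T v = (-16).
Solve U^T U · c = U^T v for the coefficients: c = (-16/15). The projection is proj_W(v) = U c.
Check: (v - proj_W(v)) · u_1 = 0  (should be 0).
Result: proj_W(v) = (-16/5, -16/15, -16/15, 32/15).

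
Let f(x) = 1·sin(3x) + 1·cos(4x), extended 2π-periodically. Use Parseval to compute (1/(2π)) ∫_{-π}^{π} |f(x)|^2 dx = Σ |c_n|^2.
Σ |c_n|^2 = 1

Expand |f|^2 and use orthogonality of {sin(nx), cos(mx)} on [-π, π]:
  ∫_{-π}^{π} sin(nx)^2 dx = π, ∫ cos(mx)^2 dx = π, and cross terms integrate to 0.
So ∫_{-π}^{π} f(x)^2 dx = 1^2 · π + 1^2 · π = (1 + 1)π.
Divide by 2π: (1 + 1)/2 = 1.
By Parseval, this equals Σ |c_n|^2.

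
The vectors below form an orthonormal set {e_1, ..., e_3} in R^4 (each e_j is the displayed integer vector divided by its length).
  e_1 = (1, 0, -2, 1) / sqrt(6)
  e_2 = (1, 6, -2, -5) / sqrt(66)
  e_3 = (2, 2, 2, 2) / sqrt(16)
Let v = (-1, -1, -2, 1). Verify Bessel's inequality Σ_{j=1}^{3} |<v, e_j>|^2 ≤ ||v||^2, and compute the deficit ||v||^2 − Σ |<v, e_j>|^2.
Σ |<v, e_j>|^2 = 259/44; ||v||^2 = 7; deficit = 49/44

Write each e_j = u_j / sqrt(<u_j, u_j>) where u_j is the displayed integer vector. Then <v, e_j> = <v, u_j> / sqrt(<u_j, u_j>), so |<v, e_j>|^2 = <v, u_j>^2 / <u_j, u_j>.
Coefficients: <v, e_1> = 4/sqrt(6), <v, e_2> = -8/sqrt(66), <v, e_3> = -6/sqrt(16).
Square and sum: Σ |<v, e_j>|^2 = 259/44.
Compute ||v||^2 = v·v = 7.
Deficit = 7 − 259/44 = 49/44 ≥ 0, confirming Bessel's inequality. (The deficit equals ||v − Σ <v,e_j> e_j||^2, the squared distance from v to span{e_j}.)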